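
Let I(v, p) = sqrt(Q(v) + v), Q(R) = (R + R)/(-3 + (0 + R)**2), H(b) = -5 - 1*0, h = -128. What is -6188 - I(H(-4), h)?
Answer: -6188 - 2*I*sqrt(165)/11 ≈ -6188.0 - 2.3355*I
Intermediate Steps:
H(b) = -5 (H(b) = -5 + 0 = -5)
Q(R) = 2*R/(-3 + R**2) (Q(R) = (2*R)/(-3 + R**2) = 2*R/(-3 + R**2))
I(v, p) = sqrt(v + 2*v/(-3 + v**2)) (I(v, p) = sqrt(2*v/(-3 + v**2) + v) = sqrt(v + 2*v/(-3 + v**2)))
-6188 - I(H(-4), h) = -6188 - sqrt(-5*(-1 + (-5)**2)/(-3 + (-5)**2)) = -6188 - sqrt(-5*(-1 + 25)/(-3 + 25)) = -6188 - sqrt(-5*24/22) = -6188 - sqrt(-5*1/22*24) = -6188 - sqrt(-60/11) = -6188 - 2*I*sqrt(165)/11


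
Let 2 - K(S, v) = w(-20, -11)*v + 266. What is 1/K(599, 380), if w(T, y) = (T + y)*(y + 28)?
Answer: 1/199996 ≈ 5.0001e-6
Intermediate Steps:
w(T, y) = (28 + y)*(T + y) (w(T, y) = (T + y)*(28 + y) = (28 + y)*(T + y))
K(S, v) = -264 + 527*v (K(S, v) = 2 - (((-11)² + 28*(-20) + 28*(-11) - 20*(-11))*v + 266) = 2 - ((121 - 560 - 308 + 220)*v + 266) = 2 - (-527*v + 266) = 2 - (266 - 527*v) = 2 + (-266 + 527*v) = -264 + 527*v)
1/K(599, 380) = 1/(-264 + 527*380) = 1/(-264 + 200260) = 1/199996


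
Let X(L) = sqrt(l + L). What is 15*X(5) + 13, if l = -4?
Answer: 28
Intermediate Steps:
X(L) = sqrt(-4 + L)
15*X(5) + 13 = 15*sqrt(-4 + 5) + 13 = 15*sqrt(1) + 13 = 15*1 + 13 = 15 + 13 = 28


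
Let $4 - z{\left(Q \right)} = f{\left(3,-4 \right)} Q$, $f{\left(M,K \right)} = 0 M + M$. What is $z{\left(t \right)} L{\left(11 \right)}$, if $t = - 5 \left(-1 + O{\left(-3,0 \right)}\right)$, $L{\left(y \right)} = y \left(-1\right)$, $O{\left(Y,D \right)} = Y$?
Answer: $616$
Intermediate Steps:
$L{\left(y \right)} = - y$
$t = 20$ ($t = - 5 \left(-1 - 3\right) = \left(-5\right) \left(-4\right) = 20$)
$f{\left(M,K \right)} = M$ ($f{\left(M,K \right)} = 0 + M = M$)
$z{\left(Q \right)} = 4 - 3 Q$
$z{\left(t \right)} L{\left(11 \right)} = \left(4 - 60\right) \left(\left(-1\right) 11\right) = \left(4 - 60\right) \left(-11\right) = \left(-56\right) \left(-11\right) = 616$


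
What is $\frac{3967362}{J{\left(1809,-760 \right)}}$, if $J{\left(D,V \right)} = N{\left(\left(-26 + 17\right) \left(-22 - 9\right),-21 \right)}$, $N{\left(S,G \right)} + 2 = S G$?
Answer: $- \frac{3967362}{5861} \approx -676.91$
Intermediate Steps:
$N{\left(S,G \right)} = -2 + G S$ ($N{\left(S,G \right)} = -2 + S G = -2 + G S$)
$J{\left(D,V \right)} = -5861$ ($J{\left(D,V \right)} = -2 - 21 \left(-26 + 17\right) \left(-22 - 9\right) = -2 - 21 \left(\left(-9\right) \left(-31\right)\right) = -2 - 5859 = -5861$)
$\frac{3967362}{J{\left(1809,-760 \right)}} = \frac{3967362}{-5861} = 3967362 \left(- \frac{1}{5861}\right) = - \frac{3967362}{5861}$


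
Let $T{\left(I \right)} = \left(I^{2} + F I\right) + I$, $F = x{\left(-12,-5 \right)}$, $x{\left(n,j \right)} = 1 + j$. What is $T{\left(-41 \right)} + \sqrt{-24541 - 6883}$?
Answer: $1804 + 8 i \sqrt{491} \approx 1804.0 + 177.27 i$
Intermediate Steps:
$F = -4$ ($F = 1 - 5 = -4$)
$T{\left(I \right)} = I^{2} - 3 I$ ($T{\left(I \right)} = \left(I^{2} - 4 I\right) + I = I^{2} - 3 I$)
$T{\left(-41 \right)} + \sqrt{-24541 - 6883} = - 41 \left(-3 - 41\right) + \sqrt{-24541 - 6883} = \left(-41\right) \left(-44\right) + \sqrt{-31424} = 1804 + 8 i \sqrt{491}$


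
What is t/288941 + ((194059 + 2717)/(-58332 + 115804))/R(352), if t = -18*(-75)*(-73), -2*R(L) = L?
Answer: -131712124977/365332377344 ≈ -0.36053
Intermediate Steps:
R(L) = -L/2
t = -98550 (t = 1350*(-73) = -98550)
t/288941 + ((194059 + 2717)/(-58332 + 115804))/R(352) = -98550/288941 + ((194059 + 2717)/(-58332 + 115804))/((-1/2*352)) = -98550*1/288941 + (196776/57472)/(-176) = -98550/288941 + (196776*(1/57472))*(-1/176) = -98550/288941 + (24597/7184)*(-1/176) = -98550/288941 - 24597/1264384 = -131712124977/365332377344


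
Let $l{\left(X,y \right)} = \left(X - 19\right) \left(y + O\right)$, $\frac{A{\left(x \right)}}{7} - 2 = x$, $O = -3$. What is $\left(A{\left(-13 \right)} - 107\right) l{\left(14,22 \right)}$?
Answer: $17480$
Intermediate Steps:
$A{\left(x \right)} = 14 + 7 x$
$l{\left(X,y \right)} = \left(-19 + X\right) \left(-3 + y\right)$ ($l{\left(X,y \right)} = \left(X - 19\right) \left(y - 3\right) = \left(-19 + X\right) \left(-3 + y\right)$)
$\left(A{\left(-13 \right)} - 107\right) l{\left(14,22 \right)} = \left(\left(14 + 7 \left(-13\right)\right) - 107\right) \left(57 - 418 - 42 + 14 \cdot 22\right) = \left(\left(14 - 91\right) - 107\right) \left(57 - 418 - 42 + 308\right) = \left(-77 - 107\right) \left(-95\right) = \left(-184\right) \left(-95\right) = 17480$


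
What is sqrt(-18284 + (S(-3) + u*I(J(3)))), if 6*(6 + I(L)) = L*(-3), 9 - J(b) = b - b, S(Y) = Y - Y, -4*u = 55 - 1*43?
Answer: 7*I*sqrt(1490)/2 ≈ 135.1*I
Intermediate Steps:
u = -3 (u = -(55 - 1*43)/4 = -(55 - 43)/4 = -1/4*12 = -3)
S(Y) = 0
J(b) = 9 (J(b) = 9 - (b - b) = 9 - 1*0 = 9 + 0 = 9)
I(L) = -6 - L/2 (I(L) = -6 + (L*(-3))/6 = -6 + (-3*L)/6 = -6 - L/2)
sqrt(-18284 + (S(-3) + u*I(J(3)))) = sqrt(-18284 + (0 - 3*(-6 - 1/2*9))) = sqrt(-18284 + (0 - 3*(-6 - 9/2))) = sqrt(-18284 + (0 - 3*(-21/2))) = sqrt(-18284 + (0 + 63/2)) = sqrt(-18284 + 63/2) = sqrt(-36505/2) = 7*I*sqrt(1490)/2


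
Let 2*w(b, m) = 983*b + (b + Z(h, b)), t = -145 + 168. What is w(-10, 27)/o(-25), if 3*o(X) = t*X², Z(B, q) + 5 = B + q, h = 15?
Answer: -2952/2875 ≈ -1.0268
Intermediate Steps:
Z(B, q) = -5 + B + q (Z(B, q) = -5 + (B + q) = -5 + B + q)
t = 23
w(b, m) = 5 + 985*b/2 (w(b, m) = (983*b + (b + (-5 + 15 + b)))/2 = (983*b + (b + (10 + b)))/2 = (983*b + (10 + 2*b))/2 = (10 + 985*b)/2 = 5 + 985*b/2)
o(X) = 23*X²/3 (o(X) = (23*X²)/3 = 23*X²/3)
w(-10, 27)/o(-25) = (5 + (985/2)*(-10))/(((23/3)*(-25)²)) = (5 - 4925)/(((23/3)*625)) = -4920/14375/3 = -4920*3/14375 = -2952/2875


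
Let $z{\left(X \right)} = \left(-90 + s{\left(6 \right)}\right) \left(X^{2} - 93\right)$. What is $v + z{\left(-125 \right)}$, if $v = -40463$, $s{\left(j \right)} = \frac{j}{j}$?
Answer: $-1422811$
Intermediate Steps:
$s{\left(j \right)} = 1$
$z{\left(X \right)} = 8277 - 89 X^{2}$ ($z{\left(X \right)} = \left(-90 + 1\right) \left(X^{2} - 93\right) = - 89 \left(-93 + X^{2}\right) = 8277 - 89 X^{2}$)
$v + z{\left(-125 \right)} = -40463 + \left(8277 - 89 \left(-125\right)^{2}\right) = -40463 + \left(8277 - 1390625\right) = -40463 - 1382348 = -1422811$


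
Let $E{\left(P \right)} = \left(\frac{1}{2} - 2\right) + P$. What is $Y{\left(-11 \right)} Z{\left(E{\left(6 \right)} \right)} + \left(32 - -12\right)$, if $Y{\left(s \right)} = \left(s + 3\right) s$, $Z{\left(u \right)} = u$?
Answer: $440$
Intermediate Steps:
$E{\left(P \right)} = - \frac{3}{2} + P$ ($E{\left(P \right)} = \left(\frac{1}{2} - 2\right) + P = - \frac{3}{2} + P$)
$Y{\left(s \right)} = s \left(3 + s\right)$ ($Y{\left(s \right)} = \left(3 + s\right) s = s \left(3 + s\right)$)
$Y{\left(-11 \right)} Z{\left(E{\left(6 \right)} \right)} + \left(32 - -12\right) = - 11 \left(3 - 11\right) \left(- \frac{3}{2} + 6\right) + \left(32 - -12\right) = \left(-11\right) \left(-8\right) \frac{9}{2} + \left(32 + 12\right) = 88 \cdot \frac{9}{2} + 44 = 396 + 44 = 440$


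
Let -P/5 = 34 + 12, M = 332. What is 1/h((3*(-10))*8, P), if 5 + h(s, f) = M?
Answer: 1/327 ≈ 0.0030581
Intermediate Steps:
P = -230 (P = -5*(34 + 12) = -5*46 = -230)
h(s, f) = 327 (h(s, f) = -5 + 332 = 327)
1/h((3*(-10))*8, P) = 1/327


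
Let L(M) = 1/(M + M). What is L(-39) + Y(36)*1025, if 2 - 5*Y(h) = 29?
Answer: -431731/78 ≈ -5535.0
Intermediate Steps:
Y(h) = -27/5 (Y(h) = ⅖ - ⅕*29 = ⅖ - 29/5 = -27/5)
L(M) = 1/(2*M)
L(-39) + Y(36)*1025 = (½)/(-39) - 27/5*1025 = (½)*(-1/39) - 5535 = -1/78 - 5535 = -431731/78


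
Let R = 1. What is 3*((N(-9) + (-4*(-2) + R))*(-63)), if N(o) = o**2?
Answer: -17010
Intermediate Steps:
3*((N(-9) + (-4*(-2) + R))*(-63)) = 3*(((-9)**2 + (-4*(-2) + 1))*(-63)) = 3*((81 + (8 + 1))*(-63)) = 3*((81 + 9)*(-63)) = 3*(90*(-63)) = 3*(-5670) = -17010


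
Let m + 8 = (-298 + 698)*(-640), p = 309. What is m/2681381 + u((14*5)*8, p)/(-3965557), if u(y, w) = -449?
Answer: -1014010376387/10633169194217 ≈ -0.095363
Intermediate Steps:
m = -256008 (m = -8 + (-298 + 698)*(-640) = -8 + 400*(-640) = -8 - 256000 = -256008)
m/2681381 + u((14*5)*8, p)/(-3965557) = -256008/2681381 - 449/(-3965557) = -256008*1/2681381 - 449*(-1/3965557) = -256008/2681381 + 449/3965557 = -1014010376387/10633169194217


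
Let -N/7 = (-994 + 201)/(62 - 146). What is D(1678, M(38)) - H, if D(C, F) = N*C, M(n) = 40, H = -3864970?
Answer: 22524493/6 ≈ 3.7541e+6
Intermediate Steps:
N = -793/12 (N = -7*(-994 + 201)/(62 - 146) = -(-5551)/(-84) = -(-5551)*(-1)/84 = -7*793/84 = -793/12 ≈ -66.083)
D(C, F) = -793*C/12
D(1678, M(38)) - H = -793/12*1678 - 1*(-3864970) = -665327/6 + 3864970 = 22524493/6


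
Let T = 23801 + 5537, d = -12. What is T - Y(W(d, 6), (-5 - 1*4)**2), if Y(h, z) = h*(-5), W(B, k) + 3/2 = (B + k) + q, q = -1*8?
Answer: 58521/2 ≈ 29261.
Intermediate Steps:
q = -8
W(B, k) = -19/2 + B + k (W(B, k) = -3/2 + ((B + k) - 8) = -3/2 + (-8 + B + k) = -19/2 + B + k)
Y(h, z) = -5*h
T = 29338
T - Y(W(d, 6), (-5 - 1*4)**2) = 29338 - (-5)*(-19/2 - 12 + 6) = 29338 - (-5)*(-31)/2 = 29338 - 1*155/2 = 29338 - 155/2 = 58521/2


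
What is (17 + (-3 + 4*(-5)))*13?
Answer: -78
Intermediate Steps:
(17 + (-3 + 4*(-5)))*13 = (17 + (-3 - 20))*13 = (17 - 23)*13 = -6*13 = -78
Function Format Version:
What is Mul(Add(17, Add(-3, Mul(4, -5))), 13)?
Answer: -78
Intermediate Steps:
Mul(Add(17, Add(-3, Mul(4, -5))), 13) = Mul(Add(17, Add(-3, -20)), 13) = Mul(Add(17, -23), 13) = Mul(-6, 13) = -78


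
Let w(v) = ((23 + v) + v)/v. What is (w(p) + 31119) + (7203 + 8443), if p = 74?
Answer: 3460781/74 ≈ 46767.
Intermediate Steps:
w(v) = (23 + 2*v)/v
(w(p) + 31119) + (7203 + 8443) = ((2 + 23/74) + 31119) + (7203 + 8443) = ((2 + 23*(1/74)) + 31119) + 15646 = ((2 + 23/74) + 31119) + 15646 = (171/74 + 31119) + 15646 = 2302977/74 + 15646 = 3460781/74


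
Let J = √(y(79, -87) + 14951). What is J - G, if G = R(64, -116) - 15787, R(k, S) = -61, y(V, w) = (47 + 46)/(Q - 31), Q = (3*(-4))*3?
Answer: 15848 + 2*√16777202/67 ≈ 15970.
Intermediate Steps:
Q = -36 (Q = -12*3 = -36)
y(V, w) = -93/67 (y(V, w) = (47 + 46)/(-36 - 31) = 93/(-67) = 93*(-1/67) = -93/67)
G = -15848 (G = -61 - 15787 = -15848)
J = 2*√16777202/67 (J = √(-93/67 + 14951) = √(1001624/67) = 2*√16777202/67 ≈ 122.27)
J - G = 2*√16777202/67 - 1*(-15848) = 2*√16777202/67 + 15848 = 15848 + 2*√16777202/67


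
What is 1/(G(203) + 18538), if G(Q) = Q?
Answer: 1/18741 ≈ 5.3359e-5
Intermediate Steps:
1/(G(203) + 18538) = 1/(203 + 18538) = 1/18741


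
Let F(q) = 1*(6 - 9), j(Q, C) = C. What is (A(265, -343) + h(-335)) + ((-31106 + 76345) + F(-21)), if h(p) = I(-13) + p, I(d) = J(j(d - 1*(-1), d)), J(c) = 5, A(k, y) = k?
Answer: 45171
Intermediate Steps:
I(d) = 5
h(p) = 5 + p
F(q) = -3 (F(q) = 1*(-3) = -3)
(A(265, -343) + h(-335)) + ((-31106 + 76345) + F(-21)) = (265 + (5 - 335)) + ((-31106 + 76345) - 3) = (265 - 330) + (45239 - 3) = -65 + 45236 = 45171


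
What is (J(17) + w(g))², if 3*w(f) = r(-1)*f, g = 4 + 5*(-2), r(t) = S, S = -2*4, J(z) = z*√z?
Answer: 5169 + 544*√17 ≈ 7412.0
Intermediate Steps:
J(z) = z^(3/2)
S = -8
r(t) = -8
g = -6 (g = 4 - 10 = -6)
w(f) = -8*f/3 (w(f) = (-8*f)/3 = -8*f/3)
(J(17) + w(g))² = (17^(3/2) - 8/3*(-6))² = (17*√17 + 16)² = (16 + 17*√17)²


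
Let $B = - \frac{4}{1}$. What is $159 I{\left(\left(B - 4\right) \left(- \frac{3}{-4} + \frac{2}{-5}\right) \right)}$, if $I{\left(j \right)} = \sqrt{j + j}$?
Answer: $\frac{318 i \sqrt{35}}{5} \approx 376.26 i$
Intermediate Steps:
$B = -4$ ($B = \left(-4\right) 1 = -4$)
$I{\left(j \right)} = \sqrt{2} \sqrt{j}$ ($I{\left(j \right)} = \sqrt{2 j} = \sqrt{2} \sqrt{j}$)
$159 I{\left(\left(B - 4\right) \left(- \frac{3}{-4} + \frac{2}{-5}\right) \right)} = 159 \sqrt{2} \sqrt{\left(-4 - 4\right) \left(- \frac{3}{-4} + \frac{2}{-5}\right)} = 159 \sqrt{2} \sqrt{- 8 \left(\left(-3\right) \left(- \frac{1}{4}\right) + 2 \left(- \frac{1}{5}\right)\right)} = 159 \sqrt{2} \sqrt{- 8 \left(\frac{3}{4} - \frac{2}{5}\right)} = 159 \sqrt{2} \sqrt{\left(-8\right) \frac{7}{20}} = 159 \sqrt{2} \sqrt{- \frac{14}{5}} = 159 \sqrt{2} \frac{i \sqrt{70}}{5} = 159 \frac{2 i \sqrt{35}}{5} = \frac{318 i \sqrt{35}}{5}$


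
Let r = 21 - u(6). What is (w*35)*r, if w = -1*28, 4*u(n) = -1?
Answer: -20825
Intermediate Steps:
u(n) = -¼ (u(n) = (¼)*(-1) = -¼)
w = -28
r = 85/4 (r = 21 - 1*(-¼) = 21 + ¼ = 85/4 ≈ 21.250)
(w*35)*r = -28*35*(85/4) = -980*85/4 = -20825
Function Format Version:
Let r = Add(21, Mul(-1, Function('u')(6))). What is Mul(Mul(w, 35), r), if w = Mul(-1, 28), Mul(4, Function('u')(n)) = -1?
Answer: -20825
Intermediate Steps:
Function('u')(n) = Rational(-1, 4) (Function('u')(n) = Mul(Rational(1, 4), -1) = Rational(-1, 4))
w = -28
r = Rational(85, 4) (r = Add(21, Mul(-1, Rational(-1, 4))) = Add(21, Rational(1, 4)) = Rational(85, 4) ≈ 21.250)
Mul(Mul(w, 35), r) = Mul(Mul(-28, 35), Rational(85, 4)) = Mul(-980, Rational(85, 4)) = -20825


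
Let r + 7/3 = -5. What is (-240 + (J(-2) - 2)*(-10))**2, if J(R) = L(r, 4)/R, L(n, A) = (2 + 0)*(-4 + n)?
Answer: 1000000/9 ≈ 1.1111e+5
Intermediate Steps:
r = -22/3 (r = -7/3 - 5 = -22/3 ≈ -7.3333)
L(n, A) = -8 + 2*n (L(n, A) = 2*(-4 + n) = -8 + 2*n)
J(R) = -68/(3*R) (J(R) = (-8 + 2*(-22/3))/R = (-8 - 44/3)/R = -68/(3*R))
(-240 + (J(-2) - 2)*(-10))**2 = (-240 + (-68/3/(-2) - 2)*(-10))**2 = (-240 + (-68/3*(-1/2) - 2)*(-10))**2 = (-240 + (34/3 - 2)*(-10))**2 = (-240 + (28/3)*(-10))**2 = (-240 - 280/3)**2 = (-1000/3)**2 = 1000000/9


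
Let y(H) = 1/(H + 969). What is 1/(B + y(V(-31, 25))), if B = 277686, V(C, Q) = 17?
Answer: 986/273798397 ≈ 3.6012e-6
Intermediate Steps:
y(H) = 1/(969 + H)
1/(B + y(V(-31, 25))) = 1/(277686 + 1/(969 + 17)) = 1/(277686 + 1/986) = 1/(273798397/986) = 986/273798397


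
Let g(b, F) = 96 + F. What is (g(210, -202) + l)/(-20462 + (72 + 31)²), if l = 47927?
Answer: -47821/9853 ≈ -4.8534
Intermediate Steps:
(g(210, -202) + l)/(-20462 + (72 + 31)²) = ((96 - 202) + 47927)/(-20462 + (72 + 31)²) = (-106 + 47927)/(-20462 + 103²) = 47821/(-20462 + 10609) = 47821/(-9853) = 47821*(-1/9853) = -47821/9853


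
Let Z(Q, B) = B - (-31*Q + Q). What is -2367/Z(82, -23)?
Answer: -2367/2437 ≈ -0.97128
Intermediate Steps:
Z(Q, B) = B + 30*Q (Z(Q, B) = B - (-30)*Q = B + 30*Q)
-2367/Z(82, -23) = -2367/(-23 + 30*82) = -2367/(-23 + 2460) = -2367/2437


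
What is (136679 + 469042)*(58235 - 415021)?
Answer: -216112772706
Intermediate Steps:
(136679 + 469042)*(58235 - 415021) = 605721*(-356786) = -216112772706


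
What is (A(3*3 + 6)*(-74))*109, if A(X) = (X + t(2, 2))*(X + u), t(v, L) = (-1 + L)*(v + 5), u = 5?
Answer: -3549040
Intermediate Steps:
t(v, L) = (-1 + L)*(5 + v)
A(X) = (5 + X)*(7 + X) (A(X) = (X + (-5 - 1*2 + 5*2 + 2*2))*(X + 5) = (X + (-5 - 2 + 10 + 4))*(5 + X) = (X + 7)*(5 + X) = (7 + X)*(5 + X) = (5 + X)*(7 + X))
(A(3*3 + 6)*(-74))*109 = ((35 + (3*3 + 6)**2 + 12*(3*3 + 6))*(-74))*109 = ((35 + (9 + 6)**2 + 12*(9 + 6))*(-74))*109 = ((35 + 15**2 + 12*15)*(-74))*109 = ((35 + 225 + 180)*(-74))*109 = (440*(-74))*109 = -32560*109 = -3549040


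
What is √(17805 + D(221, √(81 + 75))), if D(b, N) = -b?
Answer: 4*√1099 ≈ 132.60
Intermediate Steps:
√(17805 + D(221, √(81 + 75))) = √(17805 - 1*221) = √(17805 - 221) = √17584 = 4*√1099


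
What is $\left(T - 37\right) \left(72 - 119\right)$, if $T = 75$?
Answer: $-1786$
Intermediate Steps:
$\left(T - 37\right) \left(72 - 119\right) = \left(75 - 37\right) \left(72 - 119\right) = 38 \left(-47\right) = -1786$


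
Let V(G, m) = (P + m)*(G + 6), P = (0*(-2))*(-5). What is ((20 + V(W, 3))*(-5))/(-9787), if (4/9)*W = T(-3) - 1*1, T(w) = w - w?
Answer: 625/39148 ≈ 0.015965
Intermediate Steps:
T(w) = 0
P = 0 (P = 0*(-5) = 0)
W = -9/4 (W = 9*(0 - 1*1)/4 = 9*(0 - 1)/4 = (9/4)*(-1) = -9/4 ≈ -2.2500)
V(G, m) = m*(6 + G) (V(G, m) = (0 + m)*(G + 6) = m*(6 + G))
((20 + V(W, 3))*(-5))/(-9787) = ((20 + 3*(6 - 9/4))*(-5))/(-9787) = ((20 + 3*(15/4))*(-5))*(-1/9787) = ((20 + 45/4)*(-5))*(-1/9787) = ((125/4)*(-5))*(-1/9787) = -625/4*(-1/9787) = 625/39148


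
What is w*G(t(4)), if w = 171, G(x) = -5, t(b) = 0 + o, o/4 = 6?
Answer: -855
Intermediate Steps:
o = 24 (o = 4*6 = 24)
t(b) = 24 (t(b) = 0 + 24 = 24)
w*G(t(4)) = 171*(-5) = -855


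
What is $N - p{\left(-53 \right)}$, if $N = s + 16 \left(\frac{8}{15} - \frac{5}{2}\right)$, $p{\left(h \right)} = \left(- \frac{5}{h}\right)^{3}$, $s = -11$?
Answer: $- \frac{94836524}{2233155} \approx -42.468$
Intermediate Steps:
$p{\left(h \right)} = - \frac{125}{h^{3}}$
$N = - \frac{637}{15}$ ($N = -11 + 16 \left(\frac{8}{15} - \frac{5}{2}\right) = -11 + 16 \left(- \frac{59}{30}\right) = -11 - \frac{472}{15} = - \frac{637}{15} \approx -42.467$)
$N - p{\left(-53 \right)} = - \frac{637}{15} - - \frac{125}{-148877} = - \frac{637}{15} - \left(-125\right) \left(- \frac{1}{148877}\right) = - \frac{637}{15} - \frac{125}{148877} = - \frac{94836524}{2233155}$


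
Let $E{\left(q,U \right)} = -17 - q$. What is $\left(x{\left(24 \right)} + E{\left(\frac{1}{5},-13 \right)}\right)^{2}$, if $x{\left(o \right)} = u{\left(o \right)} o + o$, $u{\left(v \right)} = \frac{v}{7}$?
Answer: $\frac{9721924}{1225} \approx 7936.3$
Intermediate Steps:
$u{\left(v \right)} = \frac{v}{7}$ ($u{\left(v \right)} = v \frac{1}{7} = \frac{v}{7}$)
$x{\left(o \right)} = o + \frac{o^{2}}{7}$ ($x{\left(o \right)} = \frac{o}{7} o + o = \frac{o^{2}}{7} + o = o + \frac{o^{2}}{7}$)
$\left(x{\left(24 \right)} + E{\left(\frac{1}{5},-13 \right)}\right)^{2} = \left(\frac{1}{7} \cdot 24 \left(7 + 24\right) - \frac{86}{5}\right)^{2} = \left(\frac{1}{7} \cdot 24 \cdot 31 - \frac{86}{5}\right)^{2} = \left(\frac{744}{7} - \frac{86}{5}\right)^{2} = \left(\frac{3118}{35}\right)^{2} = \frac{9721924}{1225}$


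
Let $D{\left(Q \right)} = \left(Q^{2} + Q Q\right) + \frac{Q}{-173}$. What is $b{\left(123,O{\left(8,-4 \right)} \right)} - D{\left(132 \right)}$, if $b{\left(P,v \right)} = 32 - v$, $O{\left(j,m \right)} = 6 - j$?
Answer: $- \frac{6022690}{173} \approx -34813.0$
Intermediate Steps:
$D{\left(Q \right)} = 2 Q^{2} - \frac{Q}{173}$ ($D{\left(Q \right)} = \left(Q^{2} + Q^{2}\right) + Q \left(- \frac{1}{173}\right) = 2 Q^{2} - \frac{Q}{173}$)
$b{\left(123,O{\left(8,-4 \right)} \right)} - D{\left(132 \right)} = \left(32 - \left(6 - 8\right)\right) - \frac{1}{173} \cdot 132 \left(-1 + 346 \cdot 132\right) = \left(32 - \left(6 - 8\right)\right) - \frac{1}{173} \cdot 132 \left(-1 + 45672\right) = \left(32 - -2\right) - \frac{1}{173} \cdot 132 \cdot 45671 = \left(32 + 2\right) - \frac{6028572}{173} = 34 - \frac{6028572}{173} = - \frac{6022690}{173}$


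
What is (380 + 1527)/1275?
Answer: 1907/1275 ≈ 1.4957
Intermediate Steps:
(380 + 1527)/1275 = 1907*(1/1275) = 1907/1275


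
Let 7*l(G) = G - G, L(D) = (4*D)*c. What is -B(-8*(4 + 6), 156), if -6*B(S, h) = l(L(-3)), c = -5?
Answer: 0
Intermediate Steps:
L(D) = -20*D (L(D) = (4*D)*(-5) = -20*D)
l(G) = 0 (l(G) = (G - G)/7 = (⅐)*0 = 0)
B(S, h) = 0 (B(S, h) = -⅙*0 = 0)
-B(-8*(4 + 6), 156) = -1*0 = 0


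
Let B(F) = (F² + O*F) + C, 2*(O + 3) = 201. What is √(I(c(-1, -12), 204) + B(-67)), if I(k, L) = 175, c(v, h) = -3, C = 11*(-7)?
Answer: I*√7782/2 ≈ 44.108*I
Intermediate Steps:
C = -77
O = 195/2 (O = -3 + (½)*201 = -3 + 201/2 = 195/2 ≈ 97.500)
B(F) = -77 + F² + 195*F/2 (B(F) = (F² + 195*F/2) - 77 = -77 + F² + 195*F/2)
√(I(c(-1, -12), 204) + B(-67)) = √(175 + (-77 + (-67)² + (195/2)*(-67))) = √(175 + (-77 + 4489 - 13065/2)) = √(175 - 4241/2) = √(-3891/2) = I*√7782/2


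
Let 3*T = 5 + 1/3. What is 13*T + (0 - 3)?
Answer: 181/9 ≈ 20.111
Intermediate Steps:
T = 16/9 (T = (5 + 1/3)/3 = (1/3)*(16/3) = 16/9 ≈ 1.7778)
13*T + (0 - 3) = 13*(16/9) + (0 - 3) = 208/9 - 3 = 181/9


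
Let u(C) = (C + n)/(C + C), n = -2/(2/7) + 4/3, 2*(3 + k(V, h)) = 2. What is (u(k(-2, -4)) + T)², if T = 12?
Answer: 27889/144 ≈ 193.67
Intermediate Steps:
k(V, h) = -2 (k(V, h) = -3 + (½)*2 = -3 + 1 = -2)
n = -17/3 (n = -2/(2*(⅐)) + 4*(⅓) = -2/2/7 + 4/3 = -2*7/2 + 4/3 = -7 + 4/3 = -17/3 ≈ -5.6667)
u(C) = (-17/3 + C)/(2*C) (u(C) = (C - 17/3)/(C + C) = (-17/3 + C)/((2*C)) = (-17/3 + C)*(1/(2*C)) = (-17/3 + C)/(2*C))
(u(k(-2, -4)) + T)² = ((⅙)*(-17 + 3*(-2))/(-2) + 12)² = ((⅙)*(-½)*(-17 - 6) + 12)² = ((⅙)*(-½)*(-23) + 12)² = (23/12 + 12)² = (167/12)² = 27889/144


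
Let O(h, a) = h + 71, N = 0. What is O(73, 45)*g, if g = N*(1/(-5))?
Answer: 0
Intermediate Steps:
O(h, a) = 71 + h
g = 0 (g = 0*(1/(-5)) = 0*(1*(-⅕)) = 0*(-⅕) = 0)
O(73, 45)*g = (71 + 73)*0 = 144*0 = 0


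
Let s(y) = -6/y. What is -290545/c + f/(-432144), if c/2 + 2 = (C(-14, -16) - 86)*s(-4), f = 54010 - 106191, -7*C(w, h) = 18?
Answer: 54937466693/50992992 ≈ 1077.4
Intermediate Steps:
C(w, h) = -18/7 (C(w, h) = -⅐*18 = -18/7)
f = -52181
c = -1888/7 (c = -4 + 2*((-18/7 - 86)*(-6/(-4))) = -4 + 2*(-(-3720)*(-1)/(7*4)) = -4 + 2*(-620/7*3/2) = -4 + 2*(-930/7) = -4 - 1860/7 = -1888/7 ≈ -269.71)
-290545/c + f/(-432144) = -290545/(-1888/7) - 52181/(-432144) = -290545*(-7/1888) - 52181*(-1/432144) = 2033815/1888 + 52181/432144 = 54937466693/50992992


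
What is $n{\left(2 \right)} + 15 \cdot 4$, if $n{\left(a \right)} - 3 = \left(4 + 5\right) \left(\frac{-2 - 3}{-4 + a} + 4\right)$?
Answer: $\frac{243}{2} \approx 121.5$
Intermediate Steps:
$n{\left(a \right)} = 39 - \frac{45}{-4 + a}$ ($n{\left(a \right)} = 3 + \left(4 + 5\right) \left(\frac{-2 - 3}{-4 + a} + 4\right) = 3 + 9 \left(- \frac{5}{-4 + a} + 4\right) = 3 + 9 \left(4 - \frac{5}{-4 + a}\right) = 3 + \left(36 - \frac{45}{-4 + a}\right) = 39 - \frac{45}{-4 + a}$)
$n{\left(2 \right)} + 15 \cdot 4 = \frac{3 \left(-67 + 13 \cdot 2\right)}{-4 + 2} + 15 \cdot 4 = \frac{3 \left(-67 + 26\right)}{-2} + 60 = 3 \left(- \frac{1}{2}\right) \left(-41\right) + 60 = \frac{123}{2} + 60 = \frac{243}{2}$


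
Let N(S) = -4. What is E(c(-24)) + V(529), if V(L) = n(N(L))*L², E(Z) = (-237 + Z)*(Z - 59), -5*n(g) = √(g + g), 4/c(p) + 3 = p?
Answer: 10225591/729 - 559682*I*√2/5 ≈ 14027.0 - 1.583e+5*I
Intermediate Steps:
c(p) = 4/(-3 + p)
n(g) = -√2*√g/5 (n(g) = -√(g + g)/5 = -√2*√g/5)
E(Z) = (-237 + Z)*(-59 + Z)
V(L) = -2*I*√2*L²/5 (V(L) = (-√2*√(-4)/5)*L² = (-√2*2*I/5)*L² = (-2*I*√2/5)*L² = -2*I*√2*L²/5)
E(c(-24)) + V(529) = (13983 + (4/(-3 - 24))² - 1184/(-3 - 24)) - ⅖*I*√2*529² = (13983 + (4/(-27))² - 1184/(-27)) - ⅖*I*√2*279841 = (13983 + (4*(-1/27))² - 1184*(-1)/27) - 559682*I*√2/5 = (13983 + (-4/27)² - 296*(-4/27)) - 559682*I*√2/5 = (13983 + 16/729 + 1184/27) - 559682*I*√2/5 = 10225591/729 - 559682*I*√2/5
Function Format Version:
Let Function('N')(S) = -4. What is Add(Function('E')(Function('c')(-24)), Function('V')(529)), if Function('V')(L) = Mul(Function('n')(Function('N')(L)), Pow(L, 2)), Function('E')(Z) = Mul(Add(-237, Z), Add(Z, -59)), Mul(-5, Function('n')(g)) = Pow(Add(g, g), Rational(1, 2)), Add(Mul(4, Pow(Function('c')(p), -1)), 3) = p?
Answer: Add(Rational(10225591, 729), Mul(Rational(-559682, 5), I, Pow(2, Rational(1, 2)))) ≈ Add(14027., Mul(-1.5830e+5, I))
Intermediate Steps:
Function('c')(p) = Mul(4, Pow(Add(-3, p), -1))
Function('n')(g) = Mul(Rational(-1, 5), Pow(2, Rational(1, 2)), Pow(g, Rational(1, 2))) (Function('n')(g) = Mul(Rational(-1, 5), Pow(Add(g, g), Rational(1, 2))) = Mul(Rational(-1, 5), Pow(Mul(2, g), Rational(1, 2))) = Mul(Rational(-1, 5), Mul(Pow(2, Rational(1, 2)), Pow(g, Rational(1, 2)))) = Mul(Rational(-1, 5), Pow(2, Rational(1, 2)), Pow(g, Rational(1, 2))))
Function('E')(Z) = Mul(Add(-237, Z), Add(-59, Z))
Function('V')(L) = Mul(Rational(-2, 5), I, Pow(2, Rational(1, 2)), Pow(L, 2)) (Function('V')(L) = Mul(Mul(Rational(-1, 5), Pow(2, Rational(1, 2)), Pow(-4, Rational(1, 2))), Pow(L, 2)) = Mul(Mul(Rational(-1, 5), Pow(2, Rational(1, 2)), Mul(2, I)), Pow(L, 2)) = Mul(Mul(Rational(-2, 5), I, Pow(2, Rational(1, 2))), Pow(L, 2)) = Mul(Rational(-2, 5), I, Pow(2, Rational(1, 2)), Pow(L, 2)))
Add(Function('E')(Function('c')(-24)), Function('V')(529)) = Add(Add(13983, Pow(Mul(4, Pow(Add(-3, -24), -1)), 2), Mul(-296, Mul(4, Pow(Add(-3, -24), -1)))), Mul(Rational(-2, 5), I, Pow(2, Rational(1, 2)), Pow(529, 2))) = Add(Add(13983, Pow(Mul(4, Pow(-27, -1)), 2), Mul(-296, Mul(4, Pow(-27, -1)))), Mul(Rational(-2, 5), I, Pow(2, Rational(1, 2)), 279841)) = Add(Add(13983, Pow(Mul(4, Rational(-1, 27)), 2), Mul(-296, Mul(4, Rational(-1, 27)))), Mul(Rational(-559682, 5), I, Pow(2, Rational(1, 2)))) = Add(Add(13983, Pow(Rational(-4, 27), 2), Mul(-296, Rational(-4, 27))), Mul(Rational(-559682, 5), I, Pow(2, Rational(1, 2)))) = Add(Add(13983, Rational(16, 729), Rational(1184, 27)), Mul(Rational(-559682, 5), I, Pow(2, Rational(1, 2)))) = Add(Rational(10225591, 729), Mul(Rational(-559682, 5), I, Pow(2, Rational(1, 2))))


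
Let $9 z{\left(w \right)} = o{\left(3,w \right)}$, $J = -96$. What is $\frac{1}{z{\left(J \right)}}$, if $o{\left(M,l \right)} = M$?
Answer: $3$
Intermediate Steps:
$z{\left(w \right)} = \frac{1}{3}$ ($z{\left(w \right)} = \frac{1}{9} \cdot 3 = \frac{1}{3}$)
$\frac{1}{z{\left(J \right)}} = \frac{1}{\frac{1}{3}} = 3$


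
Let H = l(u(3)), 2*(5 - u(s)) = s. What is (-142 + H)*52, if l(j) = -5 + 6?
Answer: -7332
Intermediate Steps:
u(s) = 5 - s/2
l(j) = 1
H = 1
(-142 + H)*52 = (-142 + 1)*52 = -141*52 = -7332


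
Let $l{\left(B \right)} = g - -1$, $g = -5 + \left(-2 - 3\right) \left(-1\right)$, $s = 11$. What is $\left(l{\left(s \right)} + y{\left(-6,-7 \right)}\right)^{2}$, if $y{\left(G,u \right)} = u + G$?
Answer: $144$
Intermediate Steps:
$g = 0$ ($g = -5 - -5 = -5 + 5 = 0$)
$l{\left(B \right)} = 1$ ($l{\left(B \right)} = 0 - -1 = 0 + 1 = 1$)
$y{\left(G,u \right)} = G + u$
$\left(l{\left(s \right)} + y{\left(-6,-7 \right)}\right)^{2} = \left(1 - 13\right)^{2} = \left(-12\right)^{2} = 144$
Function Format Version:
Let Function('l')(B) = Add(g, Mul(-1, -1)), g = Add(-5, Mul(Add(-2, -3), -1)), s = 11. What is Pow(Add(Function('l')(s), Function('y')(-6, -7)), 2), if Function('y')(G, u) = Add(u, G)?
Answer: 144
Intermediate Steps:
g = 0 (g = Add(-5, Mul(-5, -1)) = Add(-5, 5) = 0)
Function('l')(B) = 1 (Function('l')(B) = Add(0, Mul(-1, -1)) = Add(0, 1) = 1)
Function('y')(G, u) = Add(G, u)
Pow(Add(Function('l')(s), Function('y')(-6, -7)), 2) = Pow(Add(1, Add(-6, -7)), 2) = Pow(Add(1, -13), 2) = Pow(-12, 2) = 144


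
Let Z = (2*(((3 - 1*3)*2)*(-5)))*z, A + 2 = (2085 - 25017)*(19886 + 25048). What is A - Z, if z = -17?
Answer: -1030426490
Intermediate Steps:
A = -1030426490 (A = -2 + (2085 - 25017)*(19886 + 25048) = -2 - 22932*44934 = -2 - 1030426488 = -1030426490)
Z = 0 (Z = (2*(((3 - 1*3)*2)*(-5)))*(-17) = (2*(((3 - 3)*2)*(-5)))*(-17) = (2*((0*2)*(-5)))*(-17) = (2*(0*(-5)))*(-17) = (2*0)*(-17) = 0*(-17) = 0)
A - Z = -1030426490 - 1*0 = -1030426490 + 0 = -1030426490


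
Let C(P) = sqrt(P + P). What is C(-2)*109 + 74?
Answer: 74 + 218*I ≈ 74.0 + 218.0*I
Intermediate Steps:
C(P) = sqrt(2)*sqrt(P) (C(P) = sqrt(2*P) = sqrt(2)*sqrt(P))
C(-2)*109 + 74 = (sqrt(2)*sqrt(-2))*109 + 74 = (sqrt(2)*(I*sqrt(2)))*109 + 74 = (2*I)*109 + 74 = 218*I + 74 = 74 + 218*I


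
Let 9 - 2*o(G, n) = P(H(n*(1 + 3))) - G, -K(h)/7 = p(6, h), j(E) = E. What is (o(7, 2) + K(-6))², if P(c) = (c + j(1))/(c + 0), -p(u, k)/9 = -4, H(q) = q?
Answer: 15311569/256 ≈ 59811.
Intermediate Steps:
p(u, k) = 36 (p(u, k) = -9*(-4) = 36)
P(c) = (1 + c)/c (P(c) = (c + 1)/(c + 0) = (1 + c)/c)
K(h) = -252 (K(h) = -7*36 = -252)
o(G, n) = 9/2 + G/2 - (1 + 4*n)/(8*n) (o(G, n) = 9/2 - ((1 + n*(1 + 3))/((n*(1 + 3))) - G)/2 = 9/2 - ((1 + n*4)/((n*4)) - G)/2 = 9/2 - ((1 + 4*n)/((4*n)) - G)/2 = 9/2 - ((1/(4*n))*(1 + 4*n) - G)/2 = 9/2 - ((1 + 4*n)/(4*n) - G)/2 = 9/2 - (-G + (1 + 4*n)/(4*n))/2 = 9/2 + (G/2 - (1 + 4*n)/(8*n)) = 9/2 + G/2 - (1 + 4*n)/(8*n))
(o(7, 2) + K(-6))² = ((4 + (½)*7 - ⅛/2) - 252)² = ((4 + 7/2 - ⅛*½) - 252)² = ((4 + 7/2 - 1/16) - 252)² = (119/16 - 252)² = (-3913/16)² = 15311569/256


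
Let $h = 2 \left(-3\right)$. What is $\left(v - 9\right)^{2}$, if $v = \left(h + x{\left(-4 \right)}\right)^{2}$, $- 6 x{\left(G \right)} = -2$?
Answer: $\frac{43264}{81} \approx 534.12$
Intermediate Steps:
$h = -6$
$x{\left(G \right)} = \frac{1}{3}$ ($x{\left(G \right)} = \left(- \frac{1}{6}\right) \left(-2\right) = \frac{1}{3}$)
$v = \frac{289}{9}$ ($v = \left(-6 + \frac{1}{3}\right)^{2} = \left(- \frac{17}{3}\right)^{2} = \frac{289}{9} \approx 32.111$)
$\left(v - 9\right)^{2} = \left(\frac{289}{9} - 9\right)^{2} = \left(\frac{208}{9}\right)^{2} = \frac{43264}{81}$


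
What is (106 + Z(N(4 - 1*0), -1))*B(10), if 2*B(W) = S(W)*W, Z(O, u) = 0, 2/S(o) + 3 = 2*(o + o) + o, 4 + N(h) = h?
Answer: 1060/47 ≈ 22.553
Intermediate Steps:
N(h) = -4 + h
S(o) = 2/(-3 + 5*o) (S(o) = 2/(-3 + (2*(o + o) + o)) = 2/(-3 + (2*(2*o) + o)) = 2/(-3 + (4*o + o)) = 2/(-3 + 5*o))
B(W) = W/(-3 + 5*W) (B(W) = ((2/(-3 + 5*W))*W)/2 = (2*W/(-3 + 5*W))/2 = W/(-3 + 5*W))
(106 + Z(N(4 - 1*0), -1))*B(10) = (106 + 0)*(10/(-3 + 5*10)) = 106*(10/(-3 + 50)) = 106*(10/47) = 1060/47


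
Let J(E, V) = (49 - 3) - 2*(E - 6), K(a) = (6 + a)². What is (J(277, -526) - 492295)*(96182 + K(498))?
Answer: -172574422618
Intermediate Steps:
J(E, V) = 58 - 2*E (J(E, V) = 46 - 2*(-6 + E) = 46 + (12 - 2*E) = 58 - 2*E)
(J(277, -526) - 492295)*(96182 + K(498)) = ((58 - 2*277) - 492295)*(96182 + (6 + 498)²) = ((58 - 554) - 492295)*(96182 + 504²) = (-496 - 492295)*(96182 + 254016) = -492791*350198 = -172574422618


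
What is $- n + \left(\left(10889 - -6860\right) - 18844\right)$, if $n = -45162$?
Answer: $44067$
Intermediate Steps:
$- n + \left(\left(10889 - -6860\right) - 18844\right) = \left(-1\right) \left(-45162\right) + \left(\left(10889 - -6860\right) - 18844\right) = 45162 + \left(\left(10889 + 6860\right) - 18844\right) = 45162 + \left(17749 - 18844\right) = 45162 - 1095 = 44067$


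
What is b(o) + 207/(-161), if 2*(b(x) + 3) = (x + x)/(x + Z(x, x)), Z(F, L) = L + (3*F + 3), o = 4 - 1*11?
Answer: -911/224 ≈ -4.0670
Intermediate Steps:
o = -7 (o = 4 - 11 = -7)
Z(F, L) = 3 + L + 3*F (Z(F, L) = L + (3 + 3*F) = 3 + L + 3*F)
b(x) = -3 + x/(3 + 5*x) (b(x) = -3 + ((x + x)/(x + (3 + x + 3*x)))/2 = -3 + ((2*x)/(x + (3 + 4*x)))/2 = -3 + ((2*x)/(3 + 5*x))/2 = -3 + (2*x/(3 + 5*x))/2 = -3 + x/(3 + 5*x))
b(o) + 207/(-161) = (-9 - 14*(-7))/(3 + 5*(-7)) + 207/(-161) = (-9 + 98)/(3 - 35) - 1/161*207 = 89/(-32) - 9/7 = -1/32*89 - 9/7 = -89/32 - 9/7 = -911/224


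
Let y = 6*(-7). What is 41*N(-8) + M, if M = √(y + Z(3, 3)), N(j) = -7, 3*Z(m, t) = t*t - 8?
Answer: -287 + 5*I*√15/3 ≈ -287.0 + 6.455*I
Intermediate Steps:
Z(m, t) = -8/3 + t²/3 (Z(m, t) = (t*t - 8)/3 = (t² - 8)/3 = (-8 + t²)/3 = -8/3 + t²/3)
y = -42
M = 5*I*√15/3 (M = √(-42 + (-8/3 + (⅓)*3²)) = √(-42 + (-8/3 + (⅓)*9)) = √(-42 + (-8/3 + 3)) = √(-42 + ⅓) = √(-125/3) = 5*I*√15/3 ≈ 6.455*I)
41*N(-8) + M = 41*(-7) + 5*I*√15/3 = -287 + 5*I*√15/3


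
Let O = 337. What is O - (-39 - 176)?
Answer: 552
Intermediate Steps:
O - (-39 - 176) = 337 - (-39 - 176) = 337 - 1*(-215) = 337 + 215 = 552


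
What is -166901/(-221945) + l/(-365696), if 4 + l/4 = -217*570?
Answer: 21356010927/10145549840 ≈ 2.1050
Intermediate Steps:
l = -494776 (l = -16 + 4*(-217*570) = -16 + 4*(-123690) = -16 - 494760 = -494776)
-166901/(-221945) + l/(-365696) = -166901/(-221945) - 494776/(-365696) = -166901*(-1/221945) - 494776*(-1/365696) = 166901/221945 + 61847/45712 = 21356010927/10145549840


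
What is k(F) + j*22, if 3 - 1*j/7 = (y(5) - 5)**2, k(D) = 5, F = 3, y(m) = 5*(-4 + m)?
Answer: 467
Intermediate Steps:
y(m) = -20 + 5*m
j = 21 (j = 21 - 7*((-20 + 5*5) - 5)**2 = 21 - 7*((-20 + 25) - 5)**2 = 21 - 7*(5 - 5)**2 = 21 - 7*0**2 = 21 - 7*0 = 21 + 0 = 21)
k(F) + j*22 = 5 + 21*22 = 5 + 462 = 467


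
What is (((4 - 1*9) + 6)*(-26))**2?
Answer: 676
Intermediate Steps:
(((4 - 1*9) + 6)*(-26))**2 = (((4 - 9) + 6)*(-26))**2 = ((-5 + 6)*(-26))**2 = (1*(-26))**2 = (-26)**2 = 676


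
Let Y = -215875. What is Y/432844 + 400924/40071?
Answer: 164887220731/17344491924 ≈ 9.5066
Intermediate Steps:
Y/432844 + 400924/40071 = -215875/432844 + 400924/40071 = 164887220731/17344491924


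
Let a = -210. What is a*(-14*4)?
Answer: 11760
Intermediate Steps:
a*(-14*4) = -(-2940)*4 = -210*(-56) = 11760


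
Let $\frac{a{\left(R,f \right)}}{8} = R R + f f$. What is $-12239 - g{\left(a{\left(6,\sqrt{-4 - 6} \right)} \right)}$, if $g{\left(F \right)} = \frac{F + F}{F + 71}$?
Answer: $- \frac{3415097}{279} \approx -12240.0$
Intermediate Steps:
$a{\left(R,f \right)} = 8 R^{2} + 8 f^{2}$ ($a{\left(R,f \right)} = 8 \left(R R + f f\right) = 8 \left(R^{2} + f^{2}\right) = 8 R^{2} + 8 f^{2}$)
$g{\left(F \right)} = \frac{2 F}{71 + F}$
$-12239 - g{\left(a{\left(6,\sqrt{-4 - 6} \right)} \right)} = -12239 - \frac{2 \left(8 \cdot 6^{2} + 8 \left(\sqrt{-4 - 6}\right)^{2}\right)}{71 + \left(8 \cdot 6^{2} + 8 \left(\sqrt{-4 - 6}\right)^{2}\right)} = -12239 - \frac{2 \left(8 \cdot 36 + 8 \left(\sqrt{-10}\right)^{2}\right)}{71 + \left(8 \cdot 36 + 8 \left(\sqrt{-10}\right)^{2}\right)} = -12239 - \frac{2 \left(288 + 8 \left(i \sqrt{10}\right)^{2}\right)}{71 + \left(288 + 8 \left(i \sqrt{10}\right)^{2}\right)} = -12239 - \frac{2 \left(288 + 8 \left(-10\right)\right)}{71 + \left(288 + 8 \left(-10\right)\right)} = -12239 - \frac{2 \left(288 - 80\right)}{71 + \left(288 - 80\right)} = -12239 - 2 \cdot 208 \frac{1}{71 + 208} = -12239 - 2 \cdot 208 \cdot \frac{1}{279} = -12239 - \frac{416}{279} = - \frac{3415097}{279}$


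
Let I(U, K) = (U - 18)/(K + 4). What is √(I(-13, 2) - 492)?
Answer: I*√17898/6 ≈ 22.297*I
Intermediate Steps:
I(U, K) = (-18 + U)/(4 + K)
√(I(-13, 2) - 492) = √((-18 - 13)/(4 + 2) - 492) = √(-31/6 - 492) = √(-2983/6) = I*√17898/6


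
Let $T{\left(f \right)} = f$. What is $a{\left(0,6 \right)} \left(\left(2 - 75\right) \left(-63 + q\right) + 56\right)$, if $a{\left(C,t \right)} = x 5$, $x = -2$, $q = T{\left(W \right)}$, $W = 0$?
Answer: $-46550$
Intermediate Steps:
$q = 0$
$a{\left(C,t \right)} = -10$ ($a{\left(C,t \right)} = \left(-2\right) 5 = -10$)
$a{\left(0,6 \right)} \left(\left(2 - 75\right) \left(-63 + q\right) + 56\right) = - 10 \left(\left(2 - 75\right) \left(-63 + 0\right) + 56\right) = - 10 \left(\left(-73\right) \left(-63\right) + 56\right) = - 10 \left(4599 + 56\right) = \left(-10\right) 4655 = -46550$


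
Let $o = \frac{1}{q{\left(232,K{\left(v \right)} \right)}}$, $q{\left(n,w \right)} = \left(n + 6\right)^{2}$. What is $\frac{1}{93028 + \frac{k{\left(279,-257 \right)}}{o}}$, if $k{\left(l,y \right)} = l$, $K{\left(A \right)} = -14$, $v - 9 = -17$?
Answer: $\frac{1}{15896704} \approx 6.2906 \cdot 10^{-8}$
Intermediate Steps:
$v = -8$ ($v = 9 - 17 = -8$)
$q{\left(n,w \right)} = \left(6 + n\right)^{2}$
$o = \frac{1}{56644}$ ($o = \frac{1}{\left(6 + 232\right)^{2}} = \frac{1}{238^{2}} = \frac{1}{56644} \approx 1.7654 \cdot 10^{-5}$)
$\frac{1}{93028 + \frac{k{\left(279,-257 \right)}}{o}} = \frac{1}{93028 + 279 \frac{1}{\frac{1}{56644}}} = \frac{1}{93028 + 279 \cdot 56644} = \frac{1}{93028 + 15803676} = \frac{1}{15896704}$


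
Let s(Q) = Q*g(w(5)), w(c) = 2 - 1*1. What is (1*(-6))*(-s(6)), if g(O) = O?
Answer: 36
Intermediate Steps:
w(c) = 1 (w(c) = 2 - 1 = 1)
s(Q) = Q (s(Q) = Q*1 = Q)
(1*(-6))*(-s(6)) = (1*(-6))*(-1*6) = -6*(-6) = 36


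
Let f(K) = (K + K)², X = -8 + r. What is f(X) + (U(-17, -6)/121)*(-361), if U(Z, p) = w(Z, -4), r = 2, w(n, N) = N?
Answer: 18868/121 ≈ 155.93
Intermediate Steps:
U(Z, p) = -4
X = -6 (X = -8 + 2 = -6)
f(K) = 4*K² (f(K) = (2*K)² = 4*K²)
f(X) + (U(-17, -6)/121)*(-361) = 4*(-6)² - 4/121*(-361) = 4*36 - 4*1/121*(-361) = 144 - 4/121*(-361) = 144 + 1444/121 = 18868/121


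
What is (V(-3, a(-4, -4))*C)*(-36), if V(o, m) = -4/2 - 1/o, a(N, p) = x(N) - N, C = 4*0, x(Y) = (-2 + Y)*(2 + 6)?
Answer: 0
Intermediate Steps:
x(Y) = -16 + 8*Y (x(Y) = (-2 + Y)*8 = -16 + 8*Y)
C = 0
a(N, p) = -16 + 7*N (a(N, p) = (-16 + 8*N) - N = -16 + 7*N)
V(o, m) = -2 - 1/o (V(o, m) = -4*½ - 1/o = -2 - 1/o)
(V(-3, a(-4, -4))*C)*(-36) = ((-2 - 1/(-3))*0)*(-36) = ((-2 - 1*(-⅓))*0)*(-36) = ((-2 + ⅓)*0)*(-36) = -5/3*0*(-36) = 0*(-36) = 0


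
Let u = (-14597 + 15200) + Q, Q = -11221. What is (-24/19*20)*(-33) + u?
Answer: -185902/19 ≈ -9784.3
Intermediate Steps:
u = -10618 (u = (-14597 + 15200) - 11221 = 603 - 11221 = -10618)
(-24/19*20)*(-33) + u = (-24/19*20)*(-33) - 10618 = (-24*1/19*20)*(-33) - 10618 = -24/19*20*(-33) - 10618 = -480/19*(-33) - 10618 = 15840/19 - 10618 = -185902/19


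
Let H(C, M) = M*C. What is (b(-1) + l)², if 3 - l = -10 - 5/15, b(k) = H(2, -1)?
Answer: 1156/9 ≈ 128.44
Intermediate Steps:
H(C, M) = C*M
b(k) = -2 (b(k) = 2*(-1) = -2)
l = 40/3 (l = 3 - (-10 - 5/15) = 3 - (-10 - 5*1/15) = 3 - (-10 - ⅓) = 3 - 1*(-31/3) = 3 + 31/3 = 40/3 ≈ 13.333)
(b(-1) + l)² = (-2 + 40/3)² = (34/3)² = 1156/9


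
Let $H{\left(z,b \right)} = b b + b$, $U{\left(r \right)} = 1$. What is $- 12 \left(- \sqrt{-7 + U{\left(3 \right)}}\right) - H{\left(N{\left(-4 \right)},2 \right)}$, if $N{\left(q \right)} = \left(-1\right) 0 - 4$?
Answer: $-6 + 12 i \sqrt{6} \approx -6.0 + 29.394 i$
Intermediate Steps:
$N{\left(q \right)} = -4$ ($N{\left(q \right)} = 0 - 4 = -4$)
$H{\left(z,b \right)} = b + b^{2}$ ($H{\left(z,b \right)} = b^{2} + b = b + b^{2}$)
$- 12 \left(- \sqrt{-7 + U{\left(3 \right)}}\right) - H{\left(N{\left(-4 \right)},2 \right)} = - 12 \left(- \sqrt{-7 + 1}\right) + \left(0 - 2 \left(1 + 2\right)\right) = - 12 \left(- \sqrt{-6}\right) + \left(0 - 2 \cdot 3\right) = - 12 \left(- i \sqrt{6}\right) + \left(0 - 6\right) = 12 i \sqrt{6} - 6 = -6 + 12 i \sqrt{6}$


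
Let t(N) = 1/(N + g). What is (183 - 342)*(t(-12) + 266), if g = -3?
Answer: -211417/5 ≈ -42283.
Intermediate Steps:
t(N) = 1/(-3 + N) (t(N) = 1/(N - 3) = 1/(-3 + N))
(183 - 342)*(t(-12) + 266) = (183 - 342)*(1/(-3 - 12) + 266) = -159*(1/(-15) + 266) = -159*(-1/15 + 266) = -159*3989/15 = -211417/5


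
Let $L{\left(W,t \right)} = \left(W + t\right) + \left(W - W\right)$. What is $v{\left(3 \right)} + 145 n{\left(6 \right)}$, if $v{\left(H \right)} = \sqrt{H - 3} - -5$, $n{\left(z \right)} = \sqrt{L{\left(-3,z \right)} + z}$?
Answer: $440$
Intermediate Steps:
$L{\left(W,t \right)} = W + t$ ($L{\left(W,t \right)} = \left(W + t\right) + 0 = W + t$)
$n{\left(z \right)} = \sqrt{-3 + 2 z}$ ($n{\left(z \right)} = \sqrt{\left(-3 + z\right) + z} = \sqrt{-3 + 2 z}$)
$v{\left(H \right)} = 5 + \sqrt{-3 + H}$ ($v{\left(H \right)} = \sqrt{-3 + H} + 5 = 5 + \sqrt{-3 + H}$)
$v{\left(3 \right)} + 145 n{\left(6 \right)} = \left(5 + \sqrt{-3 + 3}\right) + 145 \sqrt{-3 + 2 \cdot 6} = \left(5 + \sqrt{0}\right) + 145 \sqrt{-3 + 12} = \left(5 + 0\right) + 145 \sqrt{9} = 5 + 145 \cdot 3 = 5 + 435 = 440$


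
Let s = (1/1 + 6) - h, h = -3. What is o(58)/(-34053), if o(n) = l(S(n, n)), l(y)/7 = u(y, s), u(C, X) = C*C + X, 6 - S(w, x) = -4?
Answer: -770/34053 ≈ -0.022612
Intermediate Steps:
s = 10 (s = (1/1 + 6) - 1*(-3) = (1 + 6) + 3 = 7 + 3 = 10)
S(w, x) = 10 (S(w, x) = 6 - 1*(-4) = 6 + 4 = 10)
u(C, X) = X + C² (u(C, X) = C² + X = X + C²)
l(y) = 70 + 7*y² (l(y) = 7*(10 + y²) = 70 + 7*y²)
o(n) = 770 (o(n) = 70 + 7*10² = 70 + 7*100 = 70 + 700 = 770)
o(58)/(-34053) = 770/(-34053) = 770*(-1/34053) = -770/34053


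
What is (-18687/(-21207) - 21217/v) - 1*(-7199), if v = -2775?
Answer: 141386271973/19616475 ≈ 7207.5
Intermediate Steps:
(-18687/(-21207) - 21217/v) - 1*(-7199) = (-18687/(-21207) - 21217/(-2775)) - 1*(-7199) = (-18687*(-1/21207) - 21217*(-1/2775)) + 7199 = (6229/7069 + 21217/2775) + 7199 = 167268448/19616475 + 7199 = 141386271973/19616475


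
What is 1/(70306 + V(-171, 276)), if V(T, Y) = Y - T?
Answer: 1/70753 ≈ 1.4134e-5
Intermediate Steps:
1/(70306 + V(-171, 276)) = 1/(70306 + (276 - 1*(-171))) = 1/(70306 + (276 + 171)) = 1/(70306 + 447) = 1/70753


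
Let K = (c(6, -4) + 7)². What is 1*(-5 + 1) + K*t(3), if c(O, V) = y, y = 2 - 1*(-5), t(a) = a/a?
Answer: 192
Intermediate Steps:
t(a) = 1
y = 7 (y = 2 + 5 = 7)
c(O, V) = 7
K = 196 (K = (7 + 7)² = 14² = 196)
1*(-5 + 1) + K*t(3) = 1*(-5 + 1) + 196*1 = 1*(-4) + 196 = -4 + 196 = 192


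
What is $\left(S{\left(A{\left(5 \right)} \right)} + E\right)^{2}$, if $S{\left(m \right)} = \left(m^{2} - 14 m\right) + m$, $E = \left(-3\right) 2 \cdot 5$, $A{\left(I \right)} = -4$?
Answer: $1444$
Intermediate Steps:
$E = -30$ ($E = \left(-6\right) 5 = -30$)
$S{\left(m \right)} = m^{2} - 13 m$
$\left(S{\left(A{\left(5 \right)} \right)} + E\right)^{2} = \left(- 4 \left(-13 - 4\right) - 30\right)^{2} = \left(\left(-4\right) \left(-17\right) - 30\right)^{2} = \left(68 - 30\right)^{2} = 38^{2} = 1444$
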